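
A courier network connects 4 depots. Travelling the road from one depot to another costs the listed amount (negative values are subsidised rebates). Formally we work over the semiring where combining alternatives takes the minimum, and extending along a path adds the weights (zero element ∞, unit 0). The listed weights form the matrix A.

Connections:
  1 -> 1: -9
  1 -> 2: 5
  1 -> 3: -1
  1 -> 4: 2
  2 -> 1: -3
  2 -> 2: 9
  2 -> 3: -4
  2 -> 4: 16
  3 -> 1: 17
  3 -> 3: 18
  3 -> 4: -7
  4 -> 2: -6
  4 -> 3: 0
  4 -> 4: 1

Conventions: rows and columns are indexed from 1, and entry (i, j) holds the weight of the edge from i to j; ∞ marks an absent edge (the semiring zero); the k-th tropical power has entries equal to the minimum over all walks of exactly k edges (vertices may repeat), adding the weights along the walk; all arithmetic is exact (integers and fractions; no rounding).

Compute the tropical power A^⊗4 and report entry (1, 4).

A^⊗2:
  [-18, -4, -10, -8]
  [-12, 2, -4, -11]
  [8, -13, -7, -6]
  [-9, -5, -10, -7]
A^⊗3:
  [-27, -14, -19, -17]
  [-21, -17, -13, -11]
  [-16, -12, -17, -14]
  [-18, -13, -10, -17]
A^⊗4:
  [-36, -23, -28, -26]
  [-30, -17, -22, -20]
  [-25, -20, -17, -24]
  [-27, -23, -19, -17]
Key observation: the optimum is the walk 1->1->1->3->4, with weight (-9) + (-9) + (-1) + (-7) = -26.
Optimal value attained by: walk 1->1->1->3->4.
Answer: (A^⊗4)[1][4] = -26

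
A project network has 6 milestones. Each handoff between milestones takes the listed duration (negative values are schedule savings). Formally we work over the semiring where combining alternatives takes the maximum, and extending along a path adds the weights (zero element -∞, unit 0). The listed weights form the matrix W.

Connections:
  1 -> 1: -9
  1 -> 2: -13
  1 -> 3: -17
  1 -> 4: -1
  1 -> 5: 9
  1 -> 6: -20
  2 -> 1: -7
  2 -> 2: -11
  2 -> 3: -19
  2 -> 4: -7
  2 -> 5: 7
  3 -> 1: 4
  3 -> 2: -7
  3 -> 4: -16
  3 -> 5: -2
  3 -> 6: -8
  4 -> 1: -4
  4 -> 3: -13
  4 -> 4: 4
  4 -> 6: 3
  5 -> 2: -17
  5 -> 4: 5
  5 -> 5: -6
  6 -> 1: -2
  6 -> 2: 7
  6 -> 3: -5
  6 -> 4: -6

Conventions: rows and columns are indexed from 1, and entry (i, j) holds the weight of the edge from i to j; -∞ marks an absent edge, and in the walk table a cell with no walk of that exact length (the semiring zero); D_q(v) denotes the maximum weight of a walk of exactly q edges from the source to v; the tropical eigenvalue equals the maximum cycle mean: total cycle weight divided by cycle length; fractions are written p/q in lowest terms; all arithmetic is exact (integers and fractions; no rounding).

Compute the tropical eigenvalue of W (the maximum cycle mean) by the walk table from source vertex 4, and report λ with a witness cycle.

q=0: [-∞, -∞, -∞, 0, -∞, -∞]
q=1: [-4, -∞, -13, 4, -∞, 3]
q=2: [1, 10, -2, 8, 5, 7]
q=3: [5, 14, 2, 12, 17, 11]
q=4: [9, 18, 6, 22, 21, 15]
q=5: [18, 22, 10, 26, 25, 25]
q=6: [23, 32, 20, 30, 29, 29]
Optimal cycle mean attained by: cycle 2->5->4->6->2, total 7 + 5 + 3 + 7, length 4.
Answer: λ = 11/2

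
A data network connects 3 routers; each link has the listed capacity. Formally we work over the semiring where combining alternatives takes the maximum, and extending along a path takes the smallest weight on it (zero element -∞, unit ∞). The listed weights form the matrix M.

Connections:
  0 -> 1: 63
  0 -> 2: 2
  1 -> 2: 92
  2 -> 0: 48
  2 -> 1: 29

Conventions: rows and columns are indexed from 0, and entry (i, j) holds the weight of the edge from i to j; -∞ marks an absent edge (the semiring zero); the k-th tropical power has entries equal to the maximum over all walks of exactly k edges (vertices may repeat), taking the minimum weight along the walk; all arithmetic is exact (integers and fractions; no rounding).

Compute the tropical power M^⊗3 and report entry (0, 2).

M^⊗2:
  [2, 2, 63]
  [48, 29, -∞]
  [-∞, 48, 29]
M^⊗3:
  [48, 29, 2]
  [-∞, 48, 29]
  [29, 29, 48]
Key observation: the optimum is the walk 0->2->1->2, with weight 2 min 29 min 92 = 2.
Optimal value attained by: walk 0->2->1->2.
Answer: (M^⊗3)[0][2] = 2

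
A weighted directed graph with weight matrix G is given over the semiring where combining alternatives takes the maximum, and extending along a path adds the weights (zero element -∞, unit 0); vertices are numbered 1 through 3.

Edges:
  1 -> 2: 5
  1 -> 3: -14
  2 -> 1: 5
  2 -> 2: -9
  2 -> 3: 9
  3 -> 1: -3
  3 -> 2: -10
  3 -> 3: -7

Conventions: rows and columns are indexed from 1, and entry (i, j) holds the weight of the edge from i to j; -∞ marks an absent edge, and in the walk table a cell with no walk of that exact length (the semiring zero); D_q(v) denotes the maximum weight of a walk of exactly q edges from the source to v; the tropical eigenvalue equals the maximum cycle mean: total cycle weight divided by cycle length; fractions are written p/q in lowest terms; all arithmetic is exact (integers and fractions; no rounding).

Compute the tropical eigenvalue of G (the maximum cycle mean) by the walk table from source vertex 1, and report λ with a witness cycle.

q=0: [0, -∞, -∞]
q=1: [-∞, 5, -14]
q=2: [10, -4, 14]
q=3: [11, 15, 7]
Optimal cycle mean attained by: cycle 1->2->1, total 5 + 5, length 2.
Answer: λ = 5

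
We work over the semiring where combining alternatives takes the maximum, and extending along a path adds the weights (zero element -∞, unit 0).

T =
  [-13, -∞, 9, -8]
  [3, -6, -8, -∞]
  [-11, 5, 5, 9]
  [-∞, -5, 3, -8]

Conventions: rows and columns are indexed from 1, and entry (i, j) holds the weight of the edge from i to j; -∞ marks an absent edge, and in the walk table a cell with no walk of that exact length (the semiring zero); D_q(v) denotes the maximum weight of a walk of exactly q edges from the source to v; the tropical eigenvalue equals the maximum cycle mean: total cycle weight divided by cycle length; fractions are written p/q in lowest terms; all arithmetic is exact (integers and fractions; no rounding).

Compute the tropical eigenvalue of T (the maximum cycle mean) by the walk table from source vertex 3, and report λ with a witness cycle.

q=0: [-∞, -∞, 0, -∞]
q=1: [-11, 5, 5, 9]
q=2: [8, 10, 12, 14]
q=3: [13, 17, 17, 21]
q=4: [20, 22, 24, 26]
Optimal cycle mean attained by: cycle 3->4->3, total 9 + 3, length 2.
Answer: λ = 6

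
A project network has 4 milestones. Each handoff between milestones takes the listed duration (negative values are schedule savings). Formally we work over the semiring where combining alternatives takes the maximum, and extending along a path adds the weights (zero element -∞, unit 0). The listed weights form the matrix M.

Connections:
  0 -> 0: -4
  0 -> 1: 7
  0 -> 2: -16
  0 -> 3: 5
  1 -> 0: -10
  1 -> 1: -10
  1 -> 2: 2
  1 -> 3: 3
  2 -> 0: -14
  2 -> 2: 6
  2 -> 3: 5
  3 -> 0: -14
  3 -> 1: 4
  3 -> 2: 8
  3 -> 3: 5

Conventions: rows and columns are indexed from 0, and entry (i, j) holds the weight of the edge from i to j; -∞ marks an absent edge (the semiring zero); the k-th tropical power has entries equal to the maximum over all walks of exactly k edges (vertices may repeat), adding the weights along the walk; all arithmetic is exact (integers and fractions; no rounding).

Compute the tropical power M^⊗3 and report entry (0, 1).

M^⊗2:
  [-3, 9, 13, 10]
  [-11, 7, 11, 8]
  [-8, 9, 13, 11]
  [-6, 9, 14, 13]
M^⊗3:
  [-1, 14, 19, 18]
  [-3, 12, 17, 16]
  [-1, 15, 19, 18]
  [0, 17, 21, 19]
Key observation: the optimum is the walk 0->1->3->1, with weight 7 + 3 + 4 = 14.
Optimal value attained by: walk 0->1->3->1.
Answer: (M^⊗3)[0][1] = 14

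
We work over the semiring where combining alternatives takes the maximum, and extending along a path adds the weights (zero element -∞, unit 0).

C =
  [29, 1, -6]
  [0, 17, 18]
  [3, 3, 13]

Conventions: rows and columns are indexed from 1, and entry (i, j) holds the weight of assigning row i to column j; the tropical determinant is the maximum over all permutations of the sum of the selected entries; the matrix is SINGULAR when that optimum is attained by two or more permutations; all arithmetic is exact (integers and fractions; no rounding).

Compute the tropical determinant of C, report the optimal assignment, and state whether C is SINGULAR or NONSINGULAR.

σ = (1, 2, 3): 29 + 17 + 13 = 59
σ = (1, 3, 2): 29 + 18 + 3 = 50
σ = (2, 1, 3): 1 + 0 + 13 = 14
σ = (2, 3, 1): 1 + 18 + 3 = 22
σ = (3, 1, 2): (-6) + 0 + 3 = -3
σ = (3, 2, 1): (-6) + 17 + 3 = 14
Optimal value attained by: σ = (1, 2, 3).
Answer: det⊕(C) = 59; verdict: NONSINGULAR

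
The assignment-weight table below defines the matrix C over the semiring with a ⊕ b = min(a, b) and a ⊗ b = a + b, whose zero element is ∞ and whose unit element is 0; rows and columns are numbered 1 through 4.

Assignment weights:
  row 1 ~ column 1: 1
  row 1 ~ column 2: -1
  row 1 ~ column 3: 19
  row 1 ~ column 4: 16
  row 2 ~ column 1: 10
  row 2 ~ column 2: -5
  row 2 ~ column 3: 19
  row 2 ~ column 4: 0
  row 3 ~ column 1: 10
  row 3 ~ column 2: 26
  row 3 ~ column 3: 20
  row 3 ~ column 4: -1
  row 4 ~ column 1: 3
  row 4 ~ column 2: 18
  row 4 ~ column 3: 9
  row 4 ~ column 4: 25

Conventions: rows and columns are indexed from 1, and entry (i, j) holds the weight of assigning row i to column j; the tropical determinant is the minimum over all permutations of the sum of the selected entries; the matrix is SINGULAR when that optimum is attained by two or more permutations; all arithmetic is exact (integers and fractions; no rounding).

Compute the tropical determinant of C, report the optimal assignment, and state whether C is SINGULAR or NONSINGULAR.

σ = (1, 2, 3, 4): 1 + (-5) + 20 + 25 = 41
σ = (1, 2, 4, 3): 1 + (-5) + (-1) + 9 = 4
σ = (1, 3, 2, 4): 1 + 19 + 26 + 25 = 71
σ = (1, 3, 4, 2): 1 + 19 + (-1) + 18 = 37
σ = (1, 4, 2, 3): 1 + 0 + 26 + 9 = 36
σ = (1, 4, 3, 2): 1 + 0 + 20 + 18 = 39
σ = (2, 1, 3, 4): (-1) + 10 + 20 + 25 = 54
σ = (2, 1, 4, 3): (-1) + 10 + (-1) + 9 = 17
σ = (2, 3, 1, 4): (-1) + 19 + 10 + 25 = 53
σ = (2, 3, 4, 1): (-1) + 19 + (-1) + 3 = 20
σ = (2, 4, 1, 3): (-1) + 0 + 10 + 9 = 18
σ = (2, 4, 3, 1): (-1) + 0 + 20 + 3 = 22
σ = (3, 1, 2, 4): 19 + 10 + 26 + 25 = 80
σ = (3, 1, 4, 2): 19 + 10 + (-1) + 18 = 46
σ = (3, 2, 1, 4): 19 + (-5) + 10 + 25 = 49
σ = (3, 2, 4, 1): 19 + (-5) + (-1) + 3 = 16
σ = (3, 4, 1, 2): 19 + 0 + 10 + 18 = 47
σ = (3, 4, 2, 1): 19 + 0 + 26 + 3 = 48
σ = (4, 1, 2, 3): 16 + 10 + 26 + 9 = 61
σ = (4, 1, 3, 2): 16 + 10 + 20 + 18 = 64
σ = (4, 2, 1, 3): 16 + (-5) + 10 + 9 = 30
σ = (4, 2, 3, 1): 16 + (-5) + 20 + 3 = 34
σ = (4, 3, 1, 2): 16 + 19 + 10 + 18 = 63
σ = (4, 3, 2, 1): 16 + 19 + 26 + 3 = 64
Optimal value attained by: σ = (1, 2, 4, 3).
Answer: det⊕(C) = 4; verdict: NONSINGULAR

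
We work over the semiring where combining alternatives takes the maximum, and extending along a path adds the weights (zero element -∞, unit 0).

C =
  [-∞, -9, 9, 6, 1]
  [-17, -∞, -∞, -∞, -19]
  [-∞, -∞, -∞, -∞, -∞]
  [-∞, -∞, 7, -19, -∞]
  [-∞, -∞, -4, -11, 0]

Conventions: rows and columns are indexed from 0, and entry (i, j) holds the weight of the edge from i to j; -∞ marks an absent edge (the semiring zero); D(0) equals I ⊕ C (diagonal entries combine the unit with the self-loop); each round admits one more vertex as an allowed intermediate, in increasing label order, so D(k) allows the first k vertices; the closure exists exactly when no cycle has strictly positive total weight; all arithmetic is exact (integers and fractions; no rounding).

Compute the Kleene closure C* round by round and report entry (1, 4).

D(0):
  [0, -9, 9, 6, 1]
  [-17, 0, -∞, -∞, -19]
  [-∞, -∞, 0, -∞, -∞]
  [-∞, -∞, 7, 0, -∞]
  [-∞, -∞, -4, -11, 0]
D(1):
  [0, -9, 9, 6, 1]
  [-17, 0, -8, -11, -16]
  [-∞, -∞, 0, -∞, -∞]
  [-∞, -∞, 7, 0, -∞]
  [-∞, -∞, -4, -11, 0]
D(2):
  [0, -9, 9, 6, 1]
  [-17, 0, -8, -11, -16]
  [-∞, -∞, 0, -∞, -∞]
  [-∞, -∞, 7, 0, -∞]
  [-∞, -∞, -4, -11, 0]
D(3):
  [0, -9, 9, 6, 1]
  [-17, 0, -8, -11, -16]
  [-∞, -∞, 0, -∞, -∞]
  [-∞, -∞, 7, 0, -∞]
  [-∞, -∞, -4, -11, 0]
D(4):
  [0, -9, 13, 6, 1]
  [-17, 0, -4, -11, -16]
  [-∞, -∞, 0, -∞, -∞]
  [-∞, -∞, 7, 0, -∞]
  [-∞, -∞, -4, -11, 0]
D(5):
  [0, -9, 13, 6, 1]
  [-17, 0, -4, -11, -16]
  [-∞, -∞, 0, -∞, -∞]
  [-∞, -∞, 7, 0, -∞]
  [-∞, -∞, -4, -11, 0]
Answer: C*[1][4] = -16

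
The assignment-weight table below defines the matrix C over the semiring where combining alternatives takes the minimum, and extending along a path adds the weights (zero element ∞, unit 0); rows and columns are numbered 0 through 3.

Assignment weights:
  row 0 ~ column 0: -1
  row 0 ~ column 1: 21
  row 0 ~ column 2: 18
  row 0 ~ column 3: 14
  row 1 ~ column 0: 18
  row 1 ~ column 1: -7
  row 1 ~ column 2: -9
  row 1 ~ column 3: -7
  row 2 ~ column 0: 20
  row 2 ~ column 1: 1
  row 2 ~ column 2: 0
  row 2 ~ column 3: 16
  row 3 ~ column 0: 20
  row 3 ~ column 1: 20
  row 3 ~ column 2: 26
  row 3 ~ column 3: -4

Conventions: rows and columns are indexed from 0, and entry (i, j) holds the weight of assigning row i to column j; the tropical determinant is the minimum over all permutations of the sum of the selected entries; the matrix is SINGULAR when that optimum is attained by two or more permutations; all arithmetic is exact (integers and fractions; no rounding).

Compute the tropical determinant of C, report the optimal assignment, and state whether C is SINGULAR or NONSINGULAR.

σ = (0, 1, 2, 3): (-1) + (-7) + 0 + (-4) = -12
σ = (0, 1, 3, 2): (-1) + (-7) + 16 + 26 = 34
σ = (0, 2, 1, 3): (-1) + (-9) + 1 + (-4) = -13
σ = (0, 2, 3, 1): (-1) + (-9) + 16 + 20 = 26
σ = (0, 3, 1, 2): (-1) + (-7) + 1 + 26 = 19
σ = (0, 3, 2, 1): (-1) + (-7) + 0 + 20 = 12
σ = (1, 0, 2, 3): 21 + 18 + 0 + (-4) = 35
σ = (1, 0, 3, 2): 21 + 18 + 16 + 26 = 81
σ = (1, 2, 0, 3): 21 + (-9) + 20 + (-4) = 28
σ = (1, 2, 3, 0): 21 + (-9) + 16 + 20 = 48
σ = (1, 3, 0, 2): 21 + (-7) + 20 + 26 = 60
σ = (1, 3, 2, 0): 21 + (-7) + 0 + 20 = 34
σ = (2, 0, 1, 3): 18 + 18 + 1 + (-4) = 33
σ = (2, 0, 3, 1): 18 + 18 + 16 + 20 = 72
σ = (2, 1, 0, 3): 18 + (-7) + 20 + (-4) = 27
σ = (2, 1, 3, 0): 18 + (-7) + 16 + 20 = 47
σ = (2, 3, 0, 1): 18 + (-7) + 20 + 20 = 51
σ = (2, 3, 1, 0): 18 + (-7) + 1 + 20 = 32
σ = (3, 0, 1, 2): 14 + 18 + 1 + 26 = 59
σ = (3, 0, 2, 1): 14 + 18 + 0 + 20 = 52
σ = (3, 1, 0, 2): 14 + (-7) + 20 + 26 = 53
σ = (3, 1, 2, 0): 14 + (-7) + 0 + 20 = 27
σ = (3, 2, 0, 1): 14 + (-9) + 20 + 20 = 45
σ = (3, 2, 1, 0): 14 + (-9) + 1 + 20 = 26
Optimal value attained by: σ = (0, 2, 1, 3).
Answer: det⊕(C) = -13; verdict: NONSINGULAR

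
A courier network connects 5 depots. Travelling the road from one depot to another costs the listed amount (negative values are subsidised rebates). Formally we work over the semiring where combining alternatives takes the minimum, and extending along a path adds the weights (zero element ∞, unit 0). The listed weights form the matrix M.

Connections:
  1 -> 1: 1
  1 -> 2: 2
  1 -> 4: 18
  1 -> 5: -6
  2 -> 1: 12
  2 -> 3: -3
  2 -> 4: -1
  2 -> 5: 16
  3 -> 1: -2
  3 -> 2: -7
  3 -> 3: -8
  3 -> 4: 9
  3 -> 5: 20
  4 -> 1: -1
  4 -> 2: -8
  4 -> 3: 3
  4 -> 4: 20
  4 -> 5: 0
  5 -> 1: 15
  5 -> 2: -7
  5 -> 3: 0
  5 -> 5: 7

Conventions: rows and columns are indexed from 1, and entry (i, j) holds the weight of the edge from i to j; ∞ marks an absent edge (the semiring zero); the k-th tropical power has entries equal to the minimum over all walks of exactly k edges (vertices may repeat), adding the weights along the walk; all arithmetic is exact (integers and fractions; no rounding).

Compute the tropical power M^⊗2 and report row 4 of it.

M^⊗2:
  [2, -13, -6, 1, -5]
  [-5, -10, -11, 6, -1]
  [-10, -15, -16, -8, -8]
  [0, -7, -11, -9, -7]
  [-2, -7, -10, -8, 9]
Answer: row 4 of M^⊗2 = [0, -7, -11, -9, -7]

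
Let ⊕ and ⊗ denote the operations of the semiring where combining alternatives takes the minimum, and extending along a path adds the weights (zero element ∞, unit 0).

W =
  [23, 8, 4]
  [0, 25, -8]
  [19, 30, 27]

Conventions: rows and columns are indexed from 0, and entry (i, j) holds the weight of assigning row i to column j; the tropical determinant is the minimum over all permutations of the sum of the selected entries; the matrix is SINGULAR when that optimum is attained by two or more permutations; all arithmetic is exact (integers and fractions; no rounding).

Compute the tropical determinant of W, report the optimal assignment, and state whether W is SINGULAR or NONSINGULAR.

σ = (0, 1, 2): 23 + 25 + 27 = 75
σ = (0, 2, 1): 23 + (-8) + 30 = 45
σ = (1, 0, 2): 8 + 0 + 27 = 35
σ = (1, 2, 0): 8 + (-8) + 19 = 19
σ = (2, 0, 1): 4 + 0 + 30 = 34
σ = (2, 1, 0): 4 + 25 + 19 = 48
Optimal value attained by: σ = (1, 2, 0).
Answer: det⊕(W) = 19; verdict: NONSINGULAR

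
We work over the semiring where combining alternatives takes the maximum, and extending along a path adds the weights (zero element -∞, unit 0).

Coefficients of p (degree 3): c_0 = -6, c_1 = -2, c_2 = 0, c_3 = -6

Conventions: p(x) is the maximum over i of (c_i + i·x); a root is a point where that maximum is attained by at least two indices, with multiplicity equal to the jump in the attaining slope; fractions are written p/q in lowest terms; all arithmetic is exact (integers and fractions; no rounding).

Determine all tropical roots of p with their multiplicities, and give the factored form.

hull edge (i=0, c=-6) to (i=1, c=-2): slope 4, span 1
hull edge (i=1, c=-2) to (i=2, c=0): slope 2, span 1
hull edge (i=2, c=0) to (i=3, c=-6): slope -6, span 1
Factored form: p(x) = -6 ⊗ (x ⊕ (-4)) ⊗ (x ⊕ (-2)) ⊗ (x ⊕ 6)
Answer: roots = -4 (mult 1), -2 (mult 1), 6 (mult 1)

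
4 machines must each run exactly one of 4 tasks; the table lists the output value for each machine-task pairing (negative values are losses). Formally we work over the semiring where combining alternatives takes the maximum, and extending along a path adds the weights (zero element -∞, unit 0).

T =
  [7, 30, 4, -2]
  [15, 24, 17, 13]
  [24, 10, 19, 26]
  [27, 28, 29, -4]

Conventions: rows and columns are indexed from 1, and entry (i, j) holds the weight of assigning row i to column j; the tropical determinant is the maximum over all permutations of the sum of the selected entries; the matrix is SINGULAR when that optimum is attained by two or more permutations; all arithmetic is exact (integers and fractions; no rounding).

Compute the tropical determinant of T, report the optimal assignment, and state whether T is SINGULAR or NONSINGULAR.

σ = (1, 2, 3, 4): 7 + 24 + 19 + (-4) = 46
σ = (1, 2, 4, 3): 7 + 24 + 26 + 29 = 86
σ = (1, 3, 2, 4): 7 + 17 + 10 + (-4) = 30
σ = (1, 3, 4, 2): 7 + 17 + 26 + 28 = 78
σ = (1, 4, 2, 3): 7 + 13 + 10 + 29 = 59
σ = (1, 4, 3, 2): 7 + 13 + 19 + 28 = 67
σ = (2, 1, 3, 4): 30 + 15 + 19 + (-4) = 60
σ = (2, 1, 4, 3): 30 + 15 + 26 + 29 = 100
σ = (2, 3, 1, 4): 30 + 17 + 24 + (-4) = 67
σ = (2, 3, 4, 1): 30 + 17 + 26 + 27 = 100
σ = (2, 4, 1, 3): 30 + 13 + 24 + 29 = 96
σ = (2, 4, 3, 1): 30 + 13 + 19 + 27 = 89
σ = (3, 1, 2, 4): 4 + 15 + 10 + (-4) = 25
σ = (3, 1, 4, 2): 4 + 15 + 26 + 28 = 73
σ = (3, 2, 1, 4): 4 + 24 + 24 + (-4) = 48
σ = (3, 2, 4, 1): 4 + 24 + 26 + 27 = 81
σ = (3, 4, 1, 2): 4 + 13 + 24 + 28 = 69
σ = (3, 4, 2, 1): 4 + 13 + 10 + 27 = 54
σ = (4, 1, 2, 3): (-2) + 15 + 10 + 29 = 52
σ = (4, 1, 3, 2): (-2) + 15 + 19 + 28 = 60
σ = (4, 2, 1, 3): (-2) + 24 + 24 + 29 = 75
σ = (4, 2, 3, 1): (-2) + 24 + 19 + 27 = 68
σ = (4, 3, 1, 2): (-2) + 17 + 24 + 28 = 67
σ = (4, 3, 2, 1): (-2) + 17 + 10 + 27 = 52
Optimal value attained by: σ = (2, 1, 4, 3).
Answer: det⊕(T) = 100; verdict: SINGULAR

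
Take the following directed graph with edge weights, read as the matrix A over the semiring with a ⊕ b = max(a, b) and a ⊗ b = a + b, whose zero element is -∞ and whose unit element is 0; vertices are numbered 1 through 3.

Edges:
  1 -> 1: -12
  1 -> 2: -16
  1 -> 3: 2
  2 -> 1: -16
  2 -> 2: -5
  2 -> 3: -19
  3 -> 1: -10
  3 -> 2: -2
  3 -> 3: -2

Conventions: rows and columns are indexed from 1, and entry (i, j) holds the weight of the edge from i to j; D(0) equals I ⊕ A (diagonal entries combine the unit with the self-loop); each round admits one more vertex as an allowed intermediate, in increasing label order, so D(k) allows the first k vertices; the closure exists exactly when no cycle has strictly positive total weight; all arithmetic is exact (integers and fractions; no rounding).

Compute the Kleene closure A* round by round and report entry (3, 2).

D(0):
  [0, -16, 2]
  [-16, 0, -19]
  [-10, -2, 0]
D(1):
  [0, -16, 2]
  [-16, 0, -14]
  [-10, -2, 0]
D(2):
  [0, -16, 2]
  [-16, 0, -14]
  [-10, -2, 0]
D(3):
  [0, 0, 2]
  [-16, 0, -14]
  [-10, -2, 0]
Answer: A*[3][2] = -2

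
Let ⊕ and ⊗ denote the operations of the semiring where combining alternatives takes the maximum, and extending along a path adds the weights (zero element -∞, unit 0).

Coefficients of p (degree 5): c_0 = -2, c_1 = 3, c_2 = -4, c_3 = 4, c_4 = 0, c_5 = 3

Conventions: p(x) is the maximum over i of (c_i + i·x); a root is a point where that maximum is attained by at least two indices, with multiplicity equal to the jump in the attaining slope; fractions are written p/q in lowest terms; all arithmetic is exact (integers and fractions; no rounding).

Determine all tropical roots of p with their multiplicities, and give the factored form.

hull edge (i=0, c=-2) to (i=1, c=3): slope 5, span 1
hull edge (i=1, c=3) to (i=3, c=4): slope 1/2, span 2
hull edge (i=3, c=4) to (i=5, c=3): slope -1/2, span 2
Factored form: p(x) = 3 ⊗ (x ⊕ (-5)) ⊗ (x ⊕ (-1/2)) ⊗ (x ⊕ (-1/2)) ⊗ (x ⊕ 1/2) ⊗ (x ⊕ 1/2)
Answer: roots = -5 (mult 1), -1/2 (mult 2), 1/2 (mult 2)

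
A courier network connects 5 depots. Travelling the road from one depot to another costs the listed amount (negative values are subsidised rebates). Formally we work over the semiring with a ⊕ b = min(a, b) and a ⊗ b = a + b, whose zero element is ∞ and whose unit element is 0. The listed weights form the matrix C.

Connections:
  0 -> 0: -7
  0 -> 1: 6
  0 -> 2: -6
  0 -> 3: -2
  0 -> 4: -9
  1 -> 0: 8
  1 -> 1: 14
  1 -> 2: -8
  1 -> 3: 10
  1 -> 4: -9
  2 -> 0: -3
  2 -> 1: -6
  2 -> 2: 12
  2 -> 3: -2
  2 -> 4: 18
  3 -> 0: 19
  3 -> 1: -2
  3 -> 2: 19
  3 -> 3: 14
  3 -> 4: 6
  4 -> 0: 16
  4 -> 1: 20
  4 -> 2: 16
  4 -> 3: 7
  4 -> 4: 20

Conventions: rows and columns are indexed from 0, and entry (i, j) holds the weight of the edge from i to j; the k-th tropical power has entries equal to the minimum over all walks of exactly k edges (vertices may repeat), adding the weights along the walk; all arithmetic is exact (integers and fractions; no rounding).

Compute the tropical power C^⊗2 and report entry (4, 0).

C^⊗2:
  [-14, -12, -13, -9, -16]
  [-11, -14, 2, -10, -1]
  [-10, -4, -14, -5, -15]
  [6, 12, -10, 8, -11]
  [9, 5, 10, 14, 7]
Key observation: the optimum is the walk 4->0->0, with weight 16 + (-7) = 9.
Optimal value attained by: walk 4->0->0.
Answer: (C^⊗2)[4][0] = 9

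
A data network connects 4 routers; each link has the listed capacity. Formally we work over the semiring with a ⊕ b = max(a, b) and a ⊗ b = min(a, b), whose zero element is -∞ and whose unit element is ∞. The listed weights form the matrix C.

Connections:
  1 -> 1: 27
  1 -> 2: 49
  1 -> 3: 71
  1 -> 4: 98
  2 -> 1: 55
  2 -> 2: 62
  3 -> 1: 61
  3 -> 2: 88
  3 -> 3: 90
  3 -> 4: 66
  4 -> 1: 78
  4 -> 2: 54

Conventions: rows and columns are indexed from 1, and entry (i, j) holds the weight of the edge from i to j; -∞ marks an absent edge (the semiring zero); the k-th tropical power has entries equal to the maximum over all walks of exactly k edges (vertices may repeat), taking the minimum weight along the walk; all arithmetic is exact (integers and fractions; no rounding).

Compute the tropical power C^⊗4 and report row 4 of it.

C^⊗2:
  [78, 71, 71, 66]
  [55, 62, 55, 55]
  [66, 88, 90, 66]
  [54, 54, 71, 78]
C^⊗3:
  [66, 71, 71, 78]
  [55, 62, 55, 55]
  [66, 88, 90, 66]
  [78, 71, 71, 66]
C^⊗4:
  [78, 71, 71, 66]
  [55, 62, 55, 55]
  [66, 88, 90, 66]
  [66, 71, 71, 78]
Answer: row 4 of C^⊗4 = [66, 71, 71, 78]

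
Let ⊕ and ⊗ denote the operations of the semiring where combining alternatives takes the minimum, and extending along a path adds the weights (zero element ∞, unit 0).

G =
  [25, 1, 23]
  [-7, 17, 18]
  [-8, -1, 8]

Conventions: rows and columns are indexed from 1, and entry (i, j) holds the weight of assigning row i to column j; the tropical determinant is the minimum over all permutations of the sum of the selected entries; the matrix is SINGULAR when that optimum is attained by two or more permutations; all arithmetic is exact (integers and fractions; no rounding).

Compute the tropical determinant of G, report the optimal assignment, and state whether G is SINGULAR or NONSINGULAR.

σ = (1, 2, 3): 25 + 17 + 8 = 50
σ = (1, 3, 2): 25 + 18 + (-1) = 42
σ = (2, 1, 3): 1 + (-7) + 8 = 2
σ = (2, 3, 1): 1 + 18 + (-8) = 11
σ = (3, 1, 2): 23 + (-7) + (-1) = 15
σ = (3, 2, 1): 23 + 17 + (-8) = 32
Optimal value attained by: σ = (2, 1, 3).
Answer: det⊕(G) = 2; verdict: NONSINGULAR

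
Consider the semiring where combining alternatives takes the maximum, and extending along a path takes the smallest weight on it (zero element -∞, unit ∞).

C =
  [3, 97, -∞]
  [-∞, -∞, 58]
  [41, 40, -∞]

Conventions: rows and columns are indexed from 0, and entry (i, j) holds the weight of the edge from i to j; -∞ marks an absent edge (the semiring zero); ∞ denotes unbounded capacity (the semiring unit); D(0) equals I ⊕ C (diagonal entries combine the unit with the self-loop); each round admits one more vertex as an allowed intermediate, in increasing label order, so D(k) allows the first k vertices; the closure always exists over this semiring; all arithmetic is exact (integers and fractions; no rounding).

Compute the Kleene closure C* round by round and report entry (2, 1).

D(0):
  [∞, 97, -∞]
  [-∞, ∞, 58]
  [41, 40, ∞]
D(1):
  [∞, 97, -∞]
  [-∞, ∞, 58]
  [41, 41, ∞]
D(2):
  [∞, 97, 58]
  [-∞, ∞, 58]
  [41, 41, ∞]
D(3):
  [∞, 97, 58]
  [41, ∞, 58]
  [41, 41, ∞]
Answer: C*[2][1] = 41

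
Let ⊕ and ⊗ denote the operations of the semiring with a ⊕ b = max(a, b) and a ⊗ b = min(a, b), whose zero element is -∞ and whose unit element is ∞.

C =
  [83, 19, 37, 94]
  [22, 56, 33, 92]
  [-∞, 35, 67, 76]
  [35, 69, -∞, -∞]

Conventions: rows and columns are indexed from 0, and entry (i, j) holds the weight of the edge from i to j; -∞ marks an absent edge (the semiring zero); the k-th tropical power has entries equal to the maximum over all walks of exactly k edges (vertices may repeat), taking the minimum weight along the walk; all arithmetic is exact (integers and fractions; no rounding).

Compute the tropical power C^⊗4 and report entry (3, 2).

C^⊗2:
  [83, 69, 37, 83]
  [35, 69, 33, 56]
  [35, 69, 67, 67]
  [35, 56, 35, 69]
C^⊗3:
  [83, 69, 37, 83]
  [35, 56, 35, 69]
  [35, 67, 67, 69]
  [35, 69, 35, 56]
C^⊗4:
  [83, 69, 37, 83]
  [35, 69, 35, 56]
  [35, 69, 67, 67]
  [35, 56, 35, 69]
Key observation: the optimum is the walk 3->0->0->0->2, with weight 35 min 83 min 83 min 37 = 35.
Optimal value attained by: walk 3->0->0->0->2.
Answer: (C^⊗4)[3][2] = 35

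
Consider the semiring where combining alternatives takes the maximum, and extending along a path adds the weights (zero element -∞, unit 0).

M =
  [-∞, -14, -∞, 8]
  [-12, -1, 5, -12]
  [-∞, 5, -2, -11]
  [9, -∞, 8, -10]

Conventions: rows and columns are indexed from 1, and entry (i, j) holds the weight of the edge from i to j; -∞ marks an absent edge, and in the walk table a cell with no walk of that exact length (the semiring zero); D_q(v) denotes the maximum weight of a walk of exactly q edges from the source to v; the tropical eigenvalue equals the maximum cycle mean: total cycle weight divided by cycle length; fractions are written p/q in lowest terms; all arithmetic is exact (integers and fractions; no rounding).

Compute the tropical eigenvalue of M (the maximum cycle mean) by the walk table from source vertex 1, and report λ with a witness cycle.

q=0: [0, -∞, -∞, -∞]
q=1: [-∞, -14, -∞, 8]
q=2: [17, -15, 16, -2]
q=3: [7, 21, 14, 25]
q=4: [34, 20, 33, 15]
Optimal cycle mean attained by: cycle 1->4->1, total 8 + 9, length 2.
Answer: λ = 17/2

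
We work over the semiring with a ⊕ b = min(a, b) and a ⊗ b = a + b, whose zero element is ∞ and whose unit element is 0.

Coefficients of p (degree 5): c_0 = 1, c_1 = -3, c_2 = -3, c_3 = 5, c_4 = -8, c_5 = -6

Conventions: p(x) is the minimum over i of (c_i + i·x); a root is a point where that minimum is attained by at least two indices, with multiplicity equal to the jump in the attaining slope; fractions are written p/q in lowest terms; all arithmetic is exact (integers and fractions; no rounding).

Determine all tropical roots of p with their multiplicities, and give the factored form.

hull edge (i=0, c=1) to (i=1, c=-3): slope -4, span 1
hull edge (i=1, c=-3) to (i=4, c=-8): slope -5/3, span 3
hull edge (i=4, c=-8) to (i=5, c=-6): slope 2, span 1
Factored form: p(x) = -6 ⊗ (x ⊕ (-2)) ⊗ (x ⊕ 5/3) ⊗ (x ⊕ 5/3) ⊗ (x ⊕ 5/3) ⊗ (x ⊕ 4)
Answer: roots = -2 (mult 1), 5/3 (mult 3), 4 (mult 1)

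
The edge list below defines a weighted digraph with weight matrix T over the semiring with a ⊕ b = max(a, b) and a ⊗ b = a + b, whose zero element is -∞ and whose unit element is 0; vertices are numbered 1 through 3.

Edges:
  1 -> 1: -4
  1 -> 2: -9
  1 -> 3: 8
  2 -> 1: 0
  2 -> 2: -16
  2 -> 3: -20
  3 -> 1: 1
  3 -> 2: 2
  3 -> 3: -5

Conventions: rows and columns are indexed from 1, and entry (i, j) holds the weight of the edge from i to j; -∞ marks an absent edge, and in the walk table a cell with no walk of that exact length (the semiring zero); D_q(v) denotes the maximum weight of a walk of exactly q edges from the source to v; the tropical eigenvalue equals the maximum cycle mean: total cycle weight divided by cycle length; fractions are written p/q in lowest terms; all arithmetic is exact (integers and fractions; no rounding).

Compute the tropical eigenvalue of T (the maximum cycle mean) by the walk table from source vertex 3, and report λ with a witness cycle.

q=0: [-∞, -∞, 0]
q=1: [1, 2, -5]
q=2: [2, -3, 9]
q=3: [10, 11, 10]
Optimal cycle mean attained by: cycle 1->3->1, total 8 + 1, length 2.
Answer: λ = 9/2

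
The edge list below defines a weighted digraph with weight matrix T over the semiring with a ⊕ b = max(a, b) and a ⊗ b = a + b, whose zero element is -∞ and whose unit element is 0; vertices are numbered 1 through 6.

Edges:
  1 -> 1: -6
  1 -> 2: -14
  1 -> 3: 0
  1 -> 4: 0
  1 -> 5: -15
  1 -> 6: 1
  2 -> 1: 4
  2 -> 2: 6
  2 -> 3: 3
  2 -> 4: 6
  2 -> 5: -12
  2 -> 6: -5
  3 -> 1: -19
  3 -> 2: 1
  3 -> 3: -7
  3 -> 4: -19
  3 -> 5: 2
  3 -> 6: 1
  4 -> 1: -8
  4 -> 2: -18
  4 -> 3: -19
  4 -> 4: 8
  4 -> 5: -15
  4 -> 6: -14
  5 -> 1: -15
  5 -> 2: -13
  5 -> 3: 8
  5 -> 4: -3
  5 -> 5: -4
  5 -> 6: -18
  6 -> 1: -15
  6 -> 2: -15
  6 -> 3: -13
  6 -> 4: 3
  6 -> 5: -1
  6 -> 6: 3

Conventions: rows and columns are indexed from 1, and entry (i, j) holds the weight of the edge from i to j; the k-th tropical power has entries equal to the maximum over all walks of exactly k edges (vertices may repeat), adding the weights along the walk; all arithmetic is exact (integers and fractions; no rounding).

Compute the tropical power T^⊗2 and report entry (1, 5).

T^⊗2:
  [-8, 1, -6, 8, 2, 4]
  [10, 12, 9, 14, 5, 5]
  [5, 7, 10, 7, 0, 4]
  [0, -10, -7, 16, -7, -6]
  [-9, 9, 4, 5, 10, 9]
  [-5, -9, 7, 11, 2, 6]
Key observation: the optimum is the walk 1->3->5, with weight 0 + 2 = 2.
Optimal value attained by: walk 1->3->5.
Answer: (T^⊗2)[1][5] = 2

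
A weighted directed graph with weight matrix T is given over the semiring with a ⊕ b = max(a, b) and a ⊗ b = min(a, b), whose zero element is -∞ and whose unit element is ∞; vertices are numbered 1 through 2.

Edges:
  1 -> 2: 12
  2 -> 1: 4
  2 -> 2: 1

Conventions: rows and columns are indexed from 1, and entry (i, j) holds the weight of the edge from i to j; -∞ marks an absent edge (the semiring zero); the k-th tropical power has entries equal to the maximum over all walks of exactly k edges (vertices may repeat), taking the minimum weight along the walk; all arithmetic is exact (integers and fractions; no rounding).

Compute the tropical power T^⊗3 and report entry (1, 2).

T^⊗2:
  [4, 1]
  [1, 4]
T^⊗3:
  [1, 4]
  [4, 1]
Key observation: the optimum is the walk 1->2->1->2, with weight 12 min 4 min 12 = 4.
Optimal value attained by: walk 1->2->1->2.
Answer: (T^⊗3)[1][2] = 4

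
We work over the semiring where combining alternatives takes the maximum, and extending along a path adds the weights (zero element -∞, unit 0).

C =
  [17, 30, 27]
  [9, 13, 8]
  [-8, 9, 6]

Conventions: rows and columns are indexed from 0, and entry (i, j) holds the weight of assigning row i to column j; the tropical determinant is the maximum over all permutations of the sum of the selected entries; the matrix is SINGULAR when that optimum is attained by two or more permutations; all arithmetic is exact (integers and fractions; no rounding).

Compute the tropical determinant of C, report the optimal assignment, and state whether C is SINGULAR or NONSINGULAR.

σ = (0, 1, 2): 17 + 13 + 6 = 36
σ = (0, 2, 1): 17 + 8 + 9 = 34
σ = (1, 0, 2): 30 + 9 + 6 = 45
σ = (1, 2, 0): 30 + 8 + (-8) = 30
σ = (2, 0, 1): 27 + 9 + 9 = 45
σ = (2, 1, 0): 27 + 13 + (-8) = 32
Optimal value attained by: σ = (1, 0, 2).
Answer: det⊕(C) = 45; verdict: SINGULAR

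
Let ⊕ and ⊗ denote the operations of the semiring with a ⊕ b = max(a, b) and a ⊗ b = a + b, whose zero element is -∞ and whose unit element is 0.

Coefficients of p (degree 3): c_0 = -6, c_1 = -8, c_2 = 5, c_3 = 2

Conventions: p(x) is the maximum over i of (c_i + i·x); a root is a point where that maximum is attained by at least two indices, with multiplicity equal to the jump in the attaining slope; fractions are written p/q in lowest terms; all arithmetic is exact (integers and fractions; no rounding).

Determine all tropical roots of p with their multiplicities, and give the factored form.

hull edge (i=0, c=-6) to (i=2, c=5): slope 11/2, span 2
hull edge (i=2, c=5) to (i=3, c=2): slope -3, span 1
Factored form: p(x) = 2 ⊗ (x ⊕ (-11/2)) ⊗ (x ⊕ (-11/2)) ⊗ (x ⊕ 3)
Answer: roots = -11/2 (mult 2), 3 (mult 1)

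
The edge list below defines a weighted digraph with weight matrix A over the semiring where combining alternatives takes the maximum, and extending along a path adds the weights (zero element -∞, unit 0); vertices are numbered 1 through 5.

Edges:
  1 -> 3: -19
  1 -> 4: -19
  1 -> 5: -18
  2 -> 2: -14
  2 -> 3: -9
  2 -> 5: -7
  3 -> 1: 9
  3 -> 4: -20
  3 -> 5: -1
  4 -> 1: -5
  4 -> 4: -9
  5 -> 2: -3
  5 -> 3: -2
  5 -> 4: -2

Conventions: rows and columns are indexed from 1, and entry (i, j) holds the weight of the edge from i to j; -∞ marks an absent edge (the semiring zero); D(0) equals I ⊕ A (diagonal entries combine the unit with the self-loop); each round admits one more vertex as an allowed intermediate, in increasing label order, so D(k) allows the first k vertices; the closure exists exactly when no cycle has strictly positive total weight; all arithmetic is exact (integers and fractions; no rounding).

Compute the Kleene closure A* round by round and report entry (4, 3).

D(0):
  [0, -∞, -19, -19, -18]
  [-∞, 0, -9, -∞, -7]
  [9, -∞, 0, -20, -1]
  [-5, -∞, -∞, 0, -∞]
  [-∞, -3, -2, -2, 0]
D(1):
  [0, -∞, -19, -19, -18]
  [-∞, 0, -9, -∞, -7]
  [9, -∞, 0, -10, -1]
  [-5, -∞, -24, 0, -23]
  [-∞, -3, -2, -2, 0]
D(2):
  [0, -∞, -19, -19, -18]
  [-∞, 0, -9, -∞, -7]
  [9, -∞, 0, -10, -1]
  [-5, -∞, -24, 0, -23]
  [-∞, -3, -2, -2, 0]
D(3):
  [0, -∞, -19, -19, -18]
  [0, 0, -9, -19, -7]
  [9, -∞, 0, -10, -1]
  [-5, -∞, -24, 0, -23]
  [7, -3, -2, -2, 0]
D(4):
  [0, -∞, -19, -19, -18]
  [0, 0, -9, -19, -7]
  [9, -∞, 0, -10, -1]
  [-5, -∞, -24, 0, -23]
  [7, -3, -2, -2, 0]
D(5):
  [0, -21, -19, -19, -18]
  [0, 0, -9, -9, -7]
  [9, -4, 0, -3, -1]
  [-5, -26, -24, 0, -23]
  [7, -3, -2, -2, 0]
Answer: A*[4][3] = -24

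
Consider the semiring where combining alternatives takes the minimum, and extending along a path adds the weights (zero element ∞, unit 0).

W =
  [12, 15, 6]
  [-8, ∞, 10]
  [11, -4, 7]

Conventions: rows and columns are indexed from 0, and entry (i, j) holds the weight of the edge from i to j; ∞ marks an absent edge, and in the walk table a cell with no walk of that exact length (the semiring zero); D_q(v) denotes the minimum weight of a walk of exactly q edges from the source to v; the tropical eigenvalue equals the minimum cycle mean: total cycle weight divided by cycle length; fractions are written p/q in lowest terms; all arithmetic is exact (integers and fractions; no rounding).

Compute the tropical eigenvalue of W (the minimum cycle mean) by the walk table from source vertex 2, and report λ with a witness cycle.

q=0: [∞, ∞, 0]
q=1: [11, -4, 7]
q=2: [-12, 3, 6]
q=3: [-5, 2, -6]
Optimal cycle mean attained by: cycle 0->2->1->0, total 6 + (-4) + (-8), length 3.
Answer: λ = -2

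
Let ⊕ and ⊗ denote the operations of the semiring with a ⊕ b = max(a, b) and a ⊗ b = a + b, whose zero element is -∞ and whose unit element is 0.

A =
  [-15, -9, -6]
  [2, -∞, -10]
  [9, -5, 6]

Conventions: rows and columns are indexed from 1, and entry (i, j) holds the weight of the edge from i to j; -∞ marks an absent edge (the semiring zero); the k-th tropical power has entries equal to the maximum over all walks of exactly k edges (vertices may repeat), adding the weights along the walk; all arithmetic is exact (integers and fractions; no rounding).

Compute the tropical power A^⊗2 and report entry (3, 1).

A^⊗2:
  [3, -11, 0]
  [-1, -7, -4]
  [15, 1, 12]
Key observation: the optimum is the walk 3->3->1, with weight 6 + 9 = 15.
Optimal value attained by: walk 3->3->1.
Answer: (A^⊗2)[3][1] = 15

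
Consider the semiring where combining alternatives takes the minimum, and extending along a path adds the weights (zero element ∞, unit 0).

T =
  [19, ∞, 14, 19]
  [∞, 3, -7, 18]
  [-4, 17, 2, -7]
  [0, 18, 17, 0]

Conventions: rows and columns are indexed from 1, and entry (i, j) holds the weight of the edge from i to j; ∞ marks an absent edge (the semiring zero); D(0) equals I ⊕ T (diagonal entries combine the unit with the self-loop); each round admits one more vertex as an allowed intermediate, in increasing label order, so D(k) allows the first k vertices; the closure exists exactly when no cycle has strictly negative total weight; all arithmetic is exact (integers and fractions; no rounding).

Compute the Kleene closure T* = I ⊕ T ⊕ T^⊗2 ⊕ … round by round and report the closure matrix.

D(0):
  [0, ∞, 14, 19]
  [∞, 0, -7, 18]
  [-4, 17, 0, -7]
  [0, 18, 17, 0]
D(1):
  [0, ∞, 14, 19]
  [∞, 0, -7, 18]
  [-4, 17, 0, -7]
  [0, 18, 14, 0]
D(2):
  [0, ∞, 14, 19]
  [∞, 0, -7, 18]
  [-4, 17, 0, -7]
  [0, 18, 11, 0]
D(3):
  [0, 31, 14, 7]
  [-11, 0, -7, -14]
  [-4, 17, 0, -7]
  [0, 18, 11, 0]
D(4):
  [0, 25, 14, 7]
  [-14, 0, -7, -14]
  [-7, 11, 0, -7]
  [0, 18, 11, 0]
Answer: T* = [[0, 25, 14, 7], [-14, 0, -7, -14], [-7, 11, 0, -7], [0, 18, 11, 0]]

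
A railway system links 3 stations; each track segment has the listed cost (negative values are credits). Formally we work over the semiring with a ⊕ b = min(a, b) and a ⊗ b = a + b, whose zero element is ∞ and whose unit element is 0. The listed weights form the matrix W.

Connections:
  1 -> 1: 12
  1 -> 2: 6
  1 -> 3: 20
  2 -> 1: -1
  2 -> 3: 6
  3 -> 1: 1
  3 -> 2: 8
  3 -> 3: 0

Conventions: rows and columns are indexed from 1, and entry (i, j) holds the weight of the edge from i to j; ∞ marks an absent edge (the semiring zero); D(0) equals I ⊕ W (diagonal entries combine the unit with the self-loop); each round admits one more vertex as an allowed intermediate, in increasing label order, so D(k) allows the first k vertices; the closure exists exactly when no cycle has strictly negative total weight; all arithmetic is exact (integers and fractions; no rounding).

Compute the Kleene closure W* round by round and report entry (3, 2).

D(0):
  [0, 6, 20]
  [-1, 0, 6]
  [1, 8, 0]
D(1):
  [0, 6, 20]
  [-1, 0, 6]
  [1, 7, 0]
D(2):
  [0, 6, 12]
  [-1, 0, 6]
  [1, 7, 0]
D(3):
  [0, 6, 12]
  [-1, 0, 6]
  [1, 7, 0]
Answer: W*[3][2] = 7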